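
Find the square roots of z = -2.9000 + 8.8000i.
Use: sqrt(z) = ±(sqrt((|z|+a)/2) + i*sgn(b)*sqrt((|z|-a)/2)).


|z| = sqrt(8.41+77.44) = 9.2655
sqrt((|z|+a)/2) = sqrt((9.2655+(-2.9))/2) = sqrt(3.1828) = 1.7840
sqrt((|z|-a)/2) = sqrt((9.2655-(-2.9))/2) = sqrt(6.0828) = 2.4663

±(1.7840 + 2.4663i) i.e. 1.7840 + 2.4663i and -1.7840 - 2.4663i


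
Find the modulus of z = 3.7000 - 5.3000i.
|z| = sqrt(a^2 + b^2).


|z| = sqrt(3.7^2 + (-5.3)^2) = sqrt(13.69 + 28.09) = sqrt(41.78) = 6.4637

|z| = 6.4637


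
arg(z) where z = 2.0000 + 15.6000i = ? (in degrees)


Re = 2, Im = 15.6
arg = atan2(15.6, 2) = 82.6942 degrees

arg(z) = 82.6942 degrees


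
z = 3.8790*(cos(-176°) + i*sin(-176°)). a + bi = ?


a = 3.8790*cos(-176°) = 3.8790*(-0.997564) = -3.8696
b = 3.8790*sin(-176°) = 3.8790*(-0.06976) = -0.2706

-3.8696 - 0.2706i


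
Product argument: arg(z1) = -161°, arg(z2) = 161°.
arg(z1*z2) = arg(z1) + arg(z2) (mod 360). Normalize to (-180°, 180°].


arg(z1*z2) = -161° + 161° = 0°
Normalized to (-180°, 180°]: 0°

0°


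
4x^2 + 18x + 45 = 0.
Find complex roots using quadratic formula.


disc = 18^2 - 4*4*45 = 324 - 720 = -396
sqrt(|disc|) = sqrt(396) = 19.8997
Real part = -18/(2*4) = -2.2500
Imag part = 19.8997/(2*4) = 2.4875

-2.2500 ± 2.4875i


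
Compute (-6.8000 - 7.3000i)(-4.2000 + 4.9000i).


Real = -6.8*(-4.2) - (-7.3)*4.9 = 28.56 - (-35.77) = 64.33
Imag = -6.8*4.9 - (4.2)*(-7.3) = -33.32 + 30.66 = -2.66

64.3300 - 2.6600i


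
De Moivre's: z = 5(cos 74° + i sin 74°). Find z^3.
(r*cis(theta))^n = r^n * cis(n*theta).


r^3 = 5^3 = 125
n*theta = 3*74° = 222° = 222° (mod 360)
a = 125*cos(222°) = -92.8931
b = 125*sin(222°) = -83.6413

125 cis(222°) = -92.8931 - 83.6413i


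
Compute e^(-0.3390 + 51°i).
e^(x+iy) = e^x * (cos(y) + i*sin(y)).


e^-0.3390 = 0.7125
cos(51°) = 0.6293
sin(51°) = 0.7771
Real = 0.7125*0.6293 = 0.4484
Imag = 0.7125*0.7771 = 0.5537

0.4484 + 0.5537i


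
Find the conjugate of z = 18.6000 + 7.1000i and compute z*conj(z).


z_bar = 18.6000 - 7.1000i
z*z_bar = 18.6^2 + 7.1^2 = 345.96 + 50.41 = 396.37

z_bar = 18.6000 - 7.1000i, z*z_bar = 396.37


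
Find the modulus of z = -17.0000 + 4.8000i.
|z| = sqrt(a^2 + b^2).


|z| = sqrt((-17)^2 + 4.8^2) = sqrt(289 + 23.04) = sqrt(312.04) = 17.6647

|z| = 17.6647


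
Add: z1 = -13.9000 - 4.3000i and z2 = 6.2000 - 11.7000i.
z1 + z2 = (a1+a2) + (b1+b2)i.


Real: -13.9 + 6.2 = -7.7
Imag: -4.3 - 11.7 = -16

-7.7000 - 16.0000i


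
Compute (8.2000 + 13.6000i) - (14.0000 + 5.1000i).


Real: 8.2 - 14 = -5.8
Imag: 13.6 - 5.1 = 8.5

-5.8000 + 8.5000i


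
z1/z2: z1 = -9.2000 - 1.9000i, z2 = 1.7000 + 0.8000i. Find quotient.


Conjugate of z2 = 1.7000 - 0.8000i
Numerator: (-9.2000 - 1.9000i)(1.7000 - 0.8000i) = -17.1600 + 4.1300i
Denominator: 1.7^2 + 0.8^2 = 3.53
Result = (-17.1600 + 4.1300i)/3.53

-4.8612 + 1.1700i


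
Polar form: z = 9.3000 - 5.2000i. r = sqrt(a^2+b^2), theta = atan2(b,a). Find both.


r = sqrt(86.49+27.04) = sqrt(113.53) = 10.6550
theta = atan2(-5.2, 9.3) = -29.2113 degrees

r = 10.6550, theta = -29.2113 degrees


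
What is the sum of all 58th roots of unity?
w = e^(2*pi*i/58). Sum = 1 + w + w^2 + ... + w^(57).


The sum of all 58th roots of unity is 0.
Geometric series: (1 - w^58)/(1 - w) = (1-1)/(1-w) = 0 since w^58 = 1, w ≠ 1.
Alternatively: coefficient of z^57 in z^58 - 1 is 0.

0


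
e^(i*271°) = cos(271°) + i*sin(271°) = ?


cos(271°) = 0.0175
sin(271°) = -0.9998

e^(i*271°) = 0.0175 - 0.9998i


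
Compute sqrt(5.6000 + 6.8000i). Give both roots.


|z| = sqrt(31.36+46.24) = 8.8091
sqrt((|z|+a)/2) = sqrt((8.8091+5.6)/2) = sqrt(7.2045) = 2.6841
sqrt((|z|-a)/2) = sqrt((8.8091-5.6)/2) = sqrt(1.6045) = 1.2667

±(2.6841 + 1.2667i) i.e. 2.6841 + 1.2667i and -2.6841 - 1.2667i


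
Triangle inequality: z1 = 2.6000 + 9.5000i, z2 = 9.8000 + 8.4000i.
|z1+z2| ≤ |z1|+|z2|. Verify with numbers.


|z1| = sqrt(2.6^2 + 9.5^2) = sqrt(97.01) = 9.8494
|z2| = sqrt(9.8^2 + 8.4^2) = sqrt(166.6) = 12.9074
z1+z2 = 12.4000 + 17.9000i
|z1+z2| = sqrt(474.17) = 21.7754
|z1|+|z2| = 9.8494 + 12.9074 = 22.7568

|z1+z2| = 21.7754 ≤ |z1|+|z2| = 22.7568 (verified)


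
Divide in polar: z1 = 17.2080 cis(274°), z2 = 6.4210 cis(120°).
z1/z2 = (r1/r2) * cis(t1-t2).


r = 17.2080 / 6.4210 = 2.6800
theta = 274° - 120° = 154° = 154° (mod 360)

2.6800 cis(154°)


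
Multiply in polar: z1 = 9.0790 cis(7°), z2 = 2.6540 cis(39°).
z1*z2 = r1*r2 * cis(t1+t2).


r = 9.0790 * 2.6540 = 24.0957
theta = 7° + 39° = 46° = 46° (mod 360)

24.0957 cis(46°)


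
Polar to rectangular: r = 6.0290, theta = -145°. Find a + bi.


a = 6.0290*cos(-145°) = 6.0290*(-0.81915) = -4.9387
b = 6.0290*sin(-145°) = 6.0290*(-0.57358) = -3.4581

-4.9387 - 3.4581i


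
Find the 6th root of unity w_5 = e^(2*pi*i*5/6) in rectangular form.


Angle = 360*5/6 = 300°
a = cos(300°) = 0.5000
b = sin(300°) = -0.8660

0.5000 - 0.8660i


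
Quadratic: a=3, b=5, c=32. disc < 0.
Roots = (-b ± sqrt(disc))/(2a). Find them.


disc = 5^2 - 4*3*32 = 25 - 384 = -359
sqrt(|disc|) = sqrt(359) = 18.9473
Real part = -5/(2*3) = -0.8333
Imag part = 18.9473/(2*3) = 3.1579

-0.8333 ± 3.1579i


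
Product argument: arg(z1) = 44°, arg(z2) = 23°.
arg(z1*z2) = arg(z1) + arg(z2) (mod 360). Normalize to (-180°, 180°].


arg(z1*z2) = 44° + 23° = 67°
Normalized to (-180°, 180°]: 67°

67°


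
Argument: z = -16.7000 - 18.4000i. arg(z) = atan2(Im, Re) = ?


Re = -16.7, Im = -18.4
arg = atan2(-18.4, -16.7) = -132.2272 degrees

arg(z) = -132.2272 degrees


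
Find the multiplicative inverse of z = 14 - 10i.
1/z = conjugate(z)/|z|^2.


|z|^2 = 196+100 = 296
1/z = (14 + 10i)/296

1/z = 0.0473 + 0.0338i


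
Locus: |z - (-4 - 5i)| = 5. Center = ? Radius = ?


|z - z0| = r is a circle with center z0 and radius r.
Center = (-4, -5), radius = 5

Circle with center (-4, -5) and radius 5


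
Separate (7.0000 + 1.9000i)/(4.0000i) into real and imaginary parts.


Multiply by conjugate: (7.0000 + 1.9000i)(-4.0000i) / (0^2 + 4^2)
Numerator real = 7*0 + 1.9*4 = 7.6
Numerator imag = 1.9*0 - 7*4 = -28
Denominator = 16
Re(z) = 7.6/16 = 0.4750
Im(z) = -28/16 = -1.7500

Re(z) = 0.4750, Im(z) = -1.7500


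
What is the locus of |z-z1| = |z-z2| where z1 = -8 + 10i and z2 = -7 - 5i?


Equal distances means the locus is the perpendicular bisector of z1 and z2.
Midpoint = ((-8+(-7))/2, (10+(-5))/2) = (-7.5000, 2.5000)

Perpendicular bisector through (-7.5000, 2.5000)


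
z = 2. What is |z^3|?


|z| = sqrt(4+0) = sqrt(4) = 2
|z^3| = |z|^3 = 2^3 = 8

|z^3| = 8


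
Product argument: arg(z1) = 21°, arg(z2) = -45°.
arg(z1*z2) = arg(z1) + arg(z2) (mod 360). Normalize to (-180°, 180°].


arg(z1*z2) = 21° - 45° = -24°
Normalized to (-180°, 180°]: -24°

-24°


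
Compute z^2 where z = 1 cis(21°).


r^2 = 1^2 = 1
n*theta = 2*21° = 42° = 42° (mod 360)
a = 1*cos(42°) = 0.7431
b = 1*sin(42°) = 0.6691

1 cis(42°) = 0.7431 + 0.6691i


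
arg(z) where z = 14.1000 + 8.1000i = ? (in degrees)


Re = 14.1, Im = 8.1
arg = atan2(8.1, 14.1) = 29.8760 degrees

arg(z) = 29.8760 degrees


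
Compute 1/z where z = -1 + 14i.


|z|^2 = 1+196 = 197
1/z = (-1 - 14i)/197

1/z = -0.0051 - 0.0711i


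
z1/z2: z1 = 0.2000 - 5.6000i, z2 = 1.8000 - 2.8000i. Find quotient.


Conjugate of z2 = 1.8000 + 2.8000i
Numerator: (0.2000 - 5.6000i)(1.8000 + 2.8000i) = 16.0400 - 9.5200i
Denominator: 1.8^2 + (-2.8)^2 = 11.08
Result = (16.0400 - 9.5200i)/11.08

1.4477 - 0.8592i


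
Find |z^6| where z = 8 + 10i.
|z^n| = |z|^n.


|z| = sqrt(64+100) = sqrt(164) = 12.8062
|z^6| = |z|^6 = (sqrt(164))^6 = 164^3 = 4410944

|z^6| = 4410944


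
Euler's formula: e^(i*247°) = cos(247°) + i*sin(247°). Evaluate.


cos(247°) = -0.3907
sin(247°) = -0.9205

e^(i*247°) = -0.3907 - 0.9205i


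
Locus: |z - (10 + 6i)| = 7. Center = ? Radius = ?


|z - z0| = r is a circle with center z0 and radius r.
Center = (10, 6), radius = 7

Circle with center (10, 6) and radius 7


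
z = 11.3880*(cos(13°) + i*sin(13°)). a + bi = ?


a = 11.3880*cos(13°) = 11.3880*0.97437 = 11.0961
b = 11.3880*sin(13°) = 11.3880*0.22495 = 2.5617

11.0961 + 2.5617i


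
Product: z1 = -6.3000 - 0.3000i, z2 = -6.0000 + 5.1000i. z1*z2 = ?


Real = -6.3*(-6) - (-0.3)*5.1 = 37.8 - (-1.53) = 39.33
Imag = -6.3*5.1 - (6)*(-0.3) = -32.13 + 1.8 = -30.33

39.3300 - 30.3300i


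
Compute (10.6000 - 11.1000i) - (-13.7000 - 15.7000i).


Real: 10.6 + 13.7 = 24.3
Imag: -11.1 + 15.7 = 4.6

24.3000 + 4.6000i


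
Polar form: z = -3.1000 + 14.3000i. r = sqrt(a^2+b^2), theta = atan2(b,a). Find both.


r = sqrt(9.61+204.49) = sqrt(214.1) = 14.6322
theta = atan2(14.3, -3.1) = 102.2315 degrees

r = 14.6322, theta = 102.2315 degrees


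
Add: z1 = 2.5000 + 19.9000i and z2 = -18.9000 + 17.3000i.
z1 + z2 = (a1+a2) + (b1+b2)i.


Real: 2.5 - 18.9 = -16.4
Imag: 19.9 + 17.3 = 37.2

-16.4000 + 37.2000i


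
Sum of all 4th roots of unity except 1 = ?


With w = e^(2*pi*i/4), all 4 of the 4th roots of unity w^0 = 1, w, ..., w^(3) sum to 0: 1 + w + ... + w^(3) = (1 - w^4)/(1 - w) = 0 since w^4 = 1, w ≠ 1.
Removing the root 1: w + w^2 + ... + w^(3) = 0 - 1 = -1

Sum = -1


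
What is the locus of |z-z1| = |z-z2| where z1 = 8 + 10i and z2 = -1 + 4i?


Equal distances means the locus is the perpendicular bisector of z1 and z2.
Midpoint = ((8+(-1))/2, (10+4)/2) = (3.5000, 7.0000)

Perpendicular bisector through (3.5000, 7.0000)


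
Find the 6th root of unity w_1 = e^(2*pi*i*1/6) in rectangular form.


Angle = 360*1/6 = 60°
a = cos(60°) = 0.5000
b = sin(60°) = 0.8660

0.5000 + 0.8660i


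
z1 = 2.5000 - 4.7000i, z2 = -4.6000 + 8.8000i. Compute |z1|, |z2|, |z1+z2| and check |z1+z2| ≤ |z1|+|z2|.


|z1| = sqrt(2.5^2 + (-4.7)^2) = sqrt(28.34) = 5.3235
|z2| = sqrt((-4.6)^2 + 8.8^2) = sqrt(98.6) = 9.9298
z1+z2 = -2.1000 + 4.1000i
|z1+z2| = sqrt(21.22) = 4.6065
|z1|+|z2| = 5.3235 + 9.9298 = 15.2533

|z1+z2| = 4.6065 ≤ |z1|+|z2| = 15.2533 (verified)


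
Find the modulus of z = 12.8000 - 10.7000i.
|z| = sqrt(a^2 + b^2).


|z| = sqrt(12.8^2 + (-10.7)^2) = sqrt(163.84 + 114.49) = sqrt(278.33) = 16.6832

|z| = 16.6832


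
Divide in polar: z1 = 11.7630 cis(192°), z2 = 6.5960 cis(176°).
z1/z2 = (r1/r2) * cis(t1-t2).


r = 11.7630 / 6.5960 = 1.7834
theta = 192° - 176° = 16° = 16° (mod 360)

1.7834 cis(16°)


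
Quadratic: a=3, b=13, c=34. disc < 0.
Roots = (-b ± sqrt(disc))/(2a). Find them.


disc = 13^2 - 4*3*34 = 169 - 408 = -239
sqrt(|disc|) = sqrt(239) = 15.4596
Real part = -13/(2*3) = -2.1667
Imag part = 15.4596/(2*3) = 2.5766

-2.1667 ± 2.5766i


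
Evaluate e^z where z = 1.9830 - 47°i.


e^1.9830 = 7.2645
cos(-47°) = 0.682
sin(-47°) = -0.73135
Real = 7.2645*0.682 = 4.9544
Imag = 7.2645*(-0.73135) = -5.3129

4.9544 - 5.3129i


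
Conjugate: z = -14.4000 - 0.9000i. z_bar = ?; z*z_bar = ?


z_bar = -14.4000 + 0.9000i
z*z_bar = (-14.4)^2 + (-0.9)^2 = 207.36 + 0.81 = 208.17

z_bar = -14.4000 + 0.9000i, z*z_bar = 208.17


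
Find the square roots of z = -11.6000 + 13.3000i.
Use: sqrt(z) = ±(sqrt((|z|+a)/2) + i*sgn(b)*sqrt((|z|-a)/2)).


|z| = sqrt(134.56+176.89) = 17.6479
sqrt((|z|+a)/2) = sqrt((17.6479+(-11.6))/2) = sqrt(3.0240) = 1.7390
sqrt((|z|-a)/2) = sqrt((17.6479-(-11.6))/2) = sqrt(14.6240) = 3.8241

±(1.7390 + 3.8241i) i.e. 1.7390 + 3.8241i and -1.7390 - 3.8241i


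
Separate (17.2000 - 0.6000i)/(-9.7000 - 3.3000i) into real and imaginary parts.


Multiply by conjugate: (17.2000 - 0.6000i)(-9.7000 + 3.3000i) / ((-9.7)^2 + (-3.3)^2)
Numerator real = 17.2*(-9.7) - (0.6)*(-3.3) = -164.86
Numerator imag = -0.6*(-9.7) - 17.2*(-3.3) = 62.58
Denominator = 104.98
Re(z) = -164.86/104.98 = -1.5704
Im(z) = 62.58/104.98 = 0.5961

Re(z) = -1.5704, Im(z) = 0.5961


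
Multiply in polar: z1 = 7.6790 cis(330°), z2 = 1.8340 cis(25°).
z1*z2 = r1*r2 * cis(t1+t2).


r = 7.6790 * 1.8340 = 14.0833
theta = 330° + 25° = 355° = 355° (mod 360)

14.0833 cis(355°)


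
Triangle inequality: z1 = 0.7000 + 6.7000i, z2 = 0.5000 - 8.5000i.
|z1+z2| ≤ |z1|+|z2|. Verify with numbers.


|z1| = sqrt(0.7^2 + 6.7^2) = sqrt(45.38) = 6.7365
|z2| = sqrt(0.5^2 + (-8.5)^2) = sqrt(72.5) = 8.5147
z1+z2 = 1.2000 - 1.8000i
|z1+z2| = sqrt(4.68) = 2.1633
|z1|+|z2| = 6.7365 + 8.5147 = 15.2512

|z1+z2| = 2.1633 ≤ |z1|+|z2| = 15.2512 (verified)


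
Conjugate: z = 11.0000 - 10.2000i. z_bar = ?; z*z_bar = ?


z_bar = 11.0000 + 10.2000i
z*z_bar = 11^2 + (-10.2)^2 = 121 + 104.04 = 225.04

z_bar = 11.0000 + 10.2000i, z*z_bar = 225.04


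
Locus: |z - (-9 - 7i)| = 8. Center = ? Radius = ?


|z - z0| = r is a circle with center z0 and radius r.
Center = (-9, -7), radius = 8

Circle with center (-9, -7) and radius 8


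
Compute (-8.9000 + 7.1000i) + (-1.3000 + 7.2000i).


Real: -8.9 - 1.3 = -10.2
Imag: 7.1 + 7.2 = 14.3

-10.2000 + 14.3000i


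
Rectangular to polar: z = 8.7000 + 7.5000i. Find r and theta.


r = sqrt(75.69+56.25) = sqrt(131.94) = 11.4865
theta = atan2(7.5, 8.7) = 40.7636 degrees

r = 11.4865, theta = 40.7636 degrees


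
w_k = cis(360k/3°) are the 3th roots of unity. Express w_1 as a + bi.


Angle = 360*1/3 = 120°
a = cos(120°) = -0.5000
b = sin(120°) = 0.8660

-0.5000 + 0.8660i


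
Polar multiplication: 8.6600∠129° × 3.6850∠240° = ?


r = 8.6600 * 3.6850 = 31.9121
theta = 129° + 240° = 369° = 9° (mod 360)

31.9121 cis(9°)


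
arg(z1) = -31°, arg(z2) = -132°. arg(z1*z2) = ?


arg(z1*z2) = -31° - 132° = -163°
Normalized to (-180°, 180°]: -163°

-163°


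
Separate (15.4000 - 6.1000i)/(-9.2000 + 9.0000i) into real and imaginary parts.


Multiply by conjugate: (15.4000 - 6.1000i)(-9.2000 - 9.0000i) / ((-9.2)^2 + 9^2)
Numerator real = 15.4*(-9.2) - (6.1)*9 = -196.58
Numerator imag = -6.1*(-9.2) - 15.4*9 = -82.48
Denominator = 165.64
Re(z) = -196.58/165.64 = -1.1868
Im(z) = -82.48/165.64 = -0.4979

Re(z) = -1.1868, Im(z) = -0.4979


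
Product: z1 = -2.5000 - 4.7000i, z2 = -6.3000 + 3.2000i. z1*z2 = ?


Real = -2.5*(-6.3) - (-4.7)*3.2 = 15.75 - (-15.04) = 30.79
Imag = -2.5*3.2 - (6.3)*(-4.7) = -8 + 29.61 = 21.61

30.7900 + 21.6100i


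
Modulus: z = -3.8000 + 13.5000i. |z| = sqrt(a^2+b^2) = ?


|z| = sqrt((-3.8)^2 + 13.5^2) = sqrt(14.44 + 182.25) = sqrt(196.69) = 14.0246

|z| = 14.0246


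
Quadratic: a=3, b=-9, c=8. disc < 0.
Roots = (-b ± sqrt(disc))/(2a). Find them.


disc = (-9)^2 - 4*3*8 = 81 - 96 = -15
sqrt(|disc|) = sqrt(15) = 3.8730
Real part = 9/(2*3) = 1.5000
Imag part = 3.8730/(2*3) = 0.6455

1.5000 ± 0.6455i


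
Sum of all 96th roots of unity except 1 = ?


With w = e^(2*pi*i/96), all 96 of the 96th roots of unity w^0 = 1, w, ..., w^(95) sum to 0: 1 + w + ... + w^(95) = (1 - w^96)/(1 - w) = 0 since w^96 = 1, w ≠ 1.
Removing the root 1: w + w^2 + ... + w^(95) = 0 - 1 = -1

Sum = -1


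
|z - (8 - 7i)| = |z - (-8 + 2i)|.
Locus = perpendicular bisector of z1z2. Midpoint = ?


Equal distances means the locus is the perpendicular bisector of z1 and z2.
Midpoint = ((8+(-8))/2, (-7+2)/2) = (0, -2.5000)

Perpendicular bisector through (0, -2.5000)


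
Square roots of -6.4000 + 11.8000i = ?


|z| = sqrt(40.96+139.24) = 13.4239
sqrt((|z|+a)/2) = sqrt((13.4239+(-6.4))/2) = sqrt(3.5119) = 1.8740
sqrt((|z|-a)/2) = sqrt((13.4239-(-6.4))/2) = sqrt(9.9119) = 3.1483

±(1.8740 + 3.1483i) i.e. 1.8740 + 3.1483i and -1.8740 - 3.1483i


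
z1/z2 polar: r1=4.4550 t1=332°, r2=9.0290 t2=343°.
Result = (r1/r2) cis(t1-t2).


r = 4.4550 / 9.0290 = 0.4934
theta = 332° - 343° = -11° = 349° (mod 360)

0.4934 cis(349°)


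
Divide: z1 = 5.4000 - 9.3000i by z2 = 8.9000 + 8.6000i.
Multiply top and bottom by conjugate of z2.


Conjugate of z2 = 8.9000 - 8.6000i
Numerator: (5.4000 - 9.3000i)(8.9000 - 8.6000i) = -31.9200 - 129.2100i
Denominator: 8.9^2 + 8.6^2 = 153.17
Result = (-31.9200 - 129.2100i)/153.17

-0.2084 - 0.8436i


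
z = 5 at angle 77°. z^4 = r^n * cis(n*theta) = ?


r^4 = 5^4 = 625
n*theta = 4*77° = 308° = 308° (mod 360)
a = 625*cos(308°) = 384.7884
b = 625*sin(308°) = -492.5067

625 cis(308°) = 384.7884 - 492.5067i


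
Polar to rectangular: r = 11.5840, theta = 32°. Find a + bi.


a = 11.5840*cos(32°) = 11.5840*0.84805 = 9.8238
b = 11.5840*sin(32°) = 11.5840*0.52992 = 6.1386

9.8238 + 6.1386i


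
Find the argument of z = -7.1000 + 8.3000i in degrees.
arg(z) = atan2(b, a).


Re = -7.1, Im = 8.3
arg = atan2(8.3, -7.1) = 130.5444 degrees

arg(z) = 130.5444 degrees


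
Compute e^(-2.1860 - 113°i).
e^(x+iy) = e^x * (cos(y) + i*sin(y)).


e^-2.1860 = 0.11237
cos(-113°) = -0.3907
sin(-113°) = -0.9205
Real = 0.11237*(-0.3907) = -0.0439
Imag = 0.11237*(-0.9205) = -0.1034

-0.0439 - 0.1034i


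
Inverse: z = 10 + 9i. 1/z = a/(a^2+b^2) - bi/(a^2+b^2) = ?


|z|^2 = 100+81 = 181
1/z = (10 - 9i)/181

1/z = 0.0552 - 0.0497i


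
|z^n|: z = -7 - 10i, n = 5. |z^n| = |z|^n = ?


|z| = sqrt(49+100) = sqrt(149) = 12.2066
|z^5| = |z|^5 = (sqrt(149))^5 = 149^2 * sqrt(149) = 22201*sqrt(149)

|z^5| = 22201*sqrt(149) ≈ 270997.7412


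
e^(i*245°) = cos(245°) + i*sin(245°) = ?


cos(245°) = -0.4226
sin(245°) = -0.9063

e^(i*245°) = -0.4226 - 0.9063i


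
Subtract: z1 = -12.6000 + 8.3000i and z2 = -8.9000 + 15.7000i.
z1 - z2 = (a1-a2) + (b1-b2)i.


Real: -12.6 + 8.9 = -3.7
Imag: 8.3 - 15.7 = -7.4

-3.7000 - 7.4000i


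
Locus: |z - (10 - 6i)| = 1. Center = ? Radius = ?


|z - z0| = r is a circle with center z0 and radius r.
Center = (10, -6), radius = 1

Circle with center (10, -6) and radius 1


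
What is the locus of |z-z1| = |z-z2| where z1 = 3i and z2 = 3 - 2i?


Equal distances means the locus is the perpendicular bisector of z1 and z2.
Midpoint = ((0+3)/2, (3+(-2))/2) = (1.5000, 0.5000)

Perpendicular bisector through (1.5000, 0.5000)


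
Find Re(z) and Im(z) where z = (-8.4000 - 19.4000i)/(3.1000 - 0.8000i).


Multiply by conjugate: (-8.4000 - 19.4000i)(3.1000 + 0.8000i) / (3.1^2 + (-0.8)^2)
Numerator real = -8.4*3.1 - (19.4)*(-0.8) = -10.52
Numerator imag = -19.4*3.1 - (-8.4)*(-0.8) = -66.86
Denominator = 10.25
Re(z) = -10.52/10.25 = -1.0263
Im(z) = -66.86/10.25 = -6.5229

Re(z) = -1.0263, Im(z) = -6.5229


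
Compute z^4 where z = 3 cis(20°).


r^4 = 3^4 = 81
n*theta = 4*20° = 80° = 80° (mod 360)
a = 81*cos(80°) = 14.0655
b = 81*sin(80°) = 79.7694

81 cis(80°) = 14.0655 + 79.7694i


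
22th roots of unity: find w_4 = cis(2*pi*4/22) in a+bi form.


Angle = 360*4/22 = 65.4545°
a = cos(65.4545°) = 0.4154
b = sin(65.4545°) = 0.9096

0.4154 + 0.9096i


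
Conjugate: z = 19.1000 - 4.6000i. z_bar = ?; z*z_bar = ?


z_bar = 19.1000 + 4.6000i
z*z_bar = 19.1^2 + (-4.6)^2 = 364.81 + 21.16 = 385.97

z_bar = 19.1000 + 4.6000i, z*z_bar = 385.97


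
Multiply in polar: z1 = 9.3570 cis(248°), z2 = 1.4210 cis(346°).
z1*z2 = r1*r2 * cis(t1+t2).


r = 9.3570 * 1.4210 = 13.2963
theta = 248° + 346° = 594° = 234° (mod 360)

13.2963 cis(234°)


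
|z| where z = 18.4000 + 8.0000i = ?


|z| = sqrt(18.4^2 + 8^2) = sqrt(338.56 + 64) = sqrt(402.56) = 20.0639

|z| = 20.0639


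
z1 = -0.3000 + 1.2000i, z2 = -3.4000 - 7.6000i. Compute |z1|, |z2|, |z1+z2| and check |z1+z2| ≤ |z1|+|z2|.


|z1| = sqrt((-0.3)^2 + 1.2^2) = sqrt(1.53) = 1.2369
|z2| = sqrt((-3.4)^2 + (-7.6)^2) = sqrt(69.32) = 8.3259
z1+z2 = -3.7000 - 6.4000i
|z1+z2| = sqrt(54.65) = 7.3926
|z1|+|z2| = 1.2369 + 8.3259 = 9.5628

|z1+z2| = 7.3926 ≤ |z1|+|z2| = 9.5628 (verified)


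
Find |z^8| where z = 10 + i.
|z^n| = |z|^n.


|z| = sqrt(100+1) = sqrt(101) = 10.0499
|z^8| = |z|^8 = (sqrt(101))^8 = 101^4 = 104060401

|z^8| = 104060401


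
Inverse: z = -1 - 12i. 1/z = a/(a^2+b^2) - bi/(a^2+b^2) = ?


|z|^2 = 1+144 = 145
1/z = (-1 + 12i)/145

1/z = -0.0069 + 0.0828i


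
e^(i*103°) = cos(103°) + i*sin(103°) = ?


cos(103°) = -0.2250
sin(103°) = 0.9744

e^(i*103°) = -0.2250 + 0.9744i


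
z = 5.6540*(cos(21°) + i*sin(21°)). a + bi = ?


a = 5.6540*cos(21°) = 5.6540*0.93358 = 5.2785
b = 5.6540*sin(21°) = 5.6540*0.35837 = 2.0262

5.2785 + 2.0262i


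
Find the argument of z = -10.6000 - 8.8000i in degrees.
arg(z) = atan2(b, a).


Re = -10.6, Im = -8.8
arg = atan2(-8.8, -10.6) = -140.3009 degrees

arg(z) = -140.3009 degrees


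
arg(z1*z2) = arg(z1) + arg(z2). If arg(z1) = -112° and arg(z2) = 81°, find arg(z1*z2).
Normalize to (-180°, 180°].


arg(z1*z2) = -112° + 81° = -31°
Normalized to (-180°, 180°]: -31°

-31°


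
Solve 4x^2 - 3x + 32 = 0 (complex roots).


disc = (-3)^2 - 4*4*32 = 9 - 512 = -503
sqrt(|disc|) = sqrt(503) = 22.4277
Real part = 3/(2*4) = 0.3750
Imag part = 22.4277/(2*4) = 2.8035

0.3750 ± 2.8035i


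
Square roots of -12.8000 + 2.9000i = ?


|z| = sqrt(163.84+8.41) = 13.1244
sqrt((|z|+a)/2) = sqrt((13.1244+(-12.8))/2) = sqrt(0.1622) = 0.4027
sqrt((|z|-a)/2) = sqrt((13.1244-(-12.8))/2) = sqrt(12.9622) = 3.6003

±(0.4027 + 3.6003i) i.e. 0.4027 + 3.6003i and -0.4027 - 3.6003i


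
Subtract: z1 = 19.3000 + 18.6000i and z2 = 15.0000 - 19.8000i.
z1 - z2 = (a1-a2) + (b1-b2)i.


Real: 19.3 - 15 = 4.3
Imag: 18.6 + 19.8 = 38.4

4.3000 + 38.4000i


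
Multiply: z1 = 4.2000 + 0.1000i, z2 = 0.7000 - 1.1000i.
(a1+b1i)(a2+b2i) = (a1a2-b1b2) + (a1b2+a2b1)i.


Real = 4.2*0.7 - 0.1*(-1.1) = 2.94 - (-0.11) = 3.05
Imag = 4.2*(-1.1) + 0.7*0.1 = -4.62 + 0.07 = -4.55

3.0500 - 4.5500i


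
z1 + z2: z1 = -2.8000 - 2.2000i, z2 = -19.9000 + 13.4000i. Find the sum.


Real: -2.8 - 19.9 = -22.7
Imag: -2.2 + 13.4 = 11.2

-22.7000 + 11.2000i


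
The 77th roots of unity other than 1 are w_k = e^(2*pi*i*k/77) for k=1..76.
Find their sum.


With w = e^(2*pi*i/77), all 77 of the 77th roots of unity w^0 = 1, w, ..., w^(76) sum to 0: 1 + w + ... + w^(76) = (1 - w^77)/(1 - w) = 0 since w^77 = 1, w ≠ 1.
Removing the root 1: w + w^2 + ... + w^(76) = 0 - 1 = -1

Sum = -1


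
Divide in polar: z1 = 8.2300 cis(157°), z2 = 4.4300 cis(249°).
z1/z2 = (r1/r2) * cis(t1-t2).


r = 8.2300 / 4.4300 = 1.8578
theta = 157° - 249° = -92° = 268° (mod 360)

1.8578 cis(268°)


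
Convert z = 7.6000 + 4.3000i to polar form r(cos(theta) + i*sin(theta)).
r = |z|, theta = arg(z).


r = sqrt(57.76+18.49) = sqrt(76.25) = 8.7321
theta = atan2(4.3, 7.6) = 29.5007 degrees

r = 8.7321, theta = 29.5007 degrees


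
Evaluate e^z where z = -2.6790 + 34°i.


e^-2.6790 = 0.0686
cos(34°) = 0.829
sin(34°) = 0.5592
Real = 0.0686*0.829 = 0.0569
Imag = 0.0686*0.5592 = 0.0384

0.0569 + 0.0384i


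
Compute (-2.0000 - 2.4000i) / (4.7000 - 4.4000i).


Conjugate of z2 = 4.7000 + 4.4000i
Numerator: (-2.0000 - 2.4000i)(4.7000 + 4.4000i) = 1.1600 - 20.0800i
Denominator: 4.7^2 + (-4.4)^2 = 41.45
Result = (1.1600 - 20.0800i)/41.45

0.0280 - 0.4844i


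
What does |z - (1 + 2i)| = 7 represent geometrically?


|z - z0| = r is a circle with center z0 and radius r.
Center = (1, 2), radius = 7

Circle with center (1, 2) and radius 7


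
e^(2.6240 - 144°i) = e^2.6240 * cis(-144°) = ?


e^2.6240 = 13.7908
cos(-144°) = -0.80902
sin(-144°) = -0.587785
Real = 13.7908*(-0.80902) = -11.1570
Imag = 13.7908*(-0.587785) = -8.1060

-11.1570 - 8.1060i


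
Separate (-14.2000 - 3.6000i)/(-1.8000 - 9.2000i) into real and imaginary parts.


Multiply by conjugate: (-14.2000 - 3.6000i)(-1.8000 + 9.2000i) / ((-1.8)^2 + (-9.2)^2)
Numerator real = -14.2*(-1.8) - (3.6)*(-9.2) = 58.68
Numerator imag = -3.6*(-1.8) - (-14.2)*(-9.2) = -124.16
Denominator = 87.88
Re(z) = 58.68/87.88 = 0.6677
Im(z) = -124.16/87.88 = -1.4128

Re(z) = 0.6677, Im(z) = -1.4128


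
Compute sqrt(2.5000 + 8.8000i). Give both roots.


|z| = sqrt(6.25+77.44) = 9.1482
sqrt((|z|+a)/2) = sqrt((9.1482+2.5)/2) = sqrt(5.8241) = 2.4133
sqrt((|z|-a)/2) = sqrt((9.1482-2.5)/2) = sqrt(3.3241) = 1.8232

±(2.4133 + 1.8232i) i.e. 2.4133 + 1.8232i and -2.4133 - 1.8232i


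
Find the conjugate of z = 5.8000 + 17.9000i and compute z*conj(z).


z_bar = 5.8000 - 17.9000i
z*z_bar = 5.8^2 + 17.9^2 = 33.64 + 320.41 = 354.05

z_bar = 5.8000 - 17.9000i, z*z_bar = 354.05


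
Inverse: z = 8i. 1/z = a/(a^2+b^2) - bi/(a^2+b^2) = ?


|z|^2 = 0+64 = 64
1/z = (0 - 8i)/64

1/z = 0 - 0.1250i


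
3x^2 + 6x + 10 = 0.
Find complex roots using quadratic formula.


disc = 6^2 - 4*3*10 = 36 - 120 = -84
sqrt(|disc|) = sqrt(84) = 9.1652
Real part = -6/(2*3) = -1.0000
Imag part = 9.1652/(2*3) = 1.5275

-1.0000 ± 1.5275i


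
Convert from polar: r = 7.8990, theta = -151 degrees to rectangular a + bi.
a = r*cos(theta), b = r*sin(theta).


a = 7.8990*cos(-151°) = 7.8990*(-0.87462) = -6.9086
b = 7.8990*sin(-151°) = 7.8990*(-0.48481) = -3.8295

-6.9086 - 3.8295i


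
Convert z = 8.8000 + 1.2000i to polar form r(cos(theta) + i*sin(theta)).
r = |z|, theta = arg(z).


r = sqrt(77.44+1.44) = sqrt(78.88) = 8.8814
theta = atan2(1.2, 8.8) = 7.7652 degrees

r = 8.8814, theta = 7.7652 degrees


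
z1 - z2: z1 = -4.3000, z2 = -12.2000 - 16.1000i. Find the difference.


Real: -4.3 + 12.2 = 7.9
Imag: 0 + 16.1 = 16.1

7.9000 + 16.1000i


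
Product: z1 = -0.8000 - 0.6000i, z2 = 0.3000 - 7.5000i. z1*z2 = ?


Real = -0.8*0.3 - (-0.6)*(-7.5) = -0.24 - 4.5 = -4.74
Imag = -0.8*(-7.5) + 0.3*(-0.6) = 6 - (0.18) = 5.82

-4.7400 + 5.8200i


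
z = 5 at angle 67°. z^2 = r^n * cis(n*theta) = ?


r^2 = 5^2 = 25
n*theta = 2*67° = 134° = 134° (mod 360)
a = 25*cos(134°) = -17.3665
b = 25*sin(134°) = 17.9835

25 cis(134°) = -17.3665 + 17.9835i


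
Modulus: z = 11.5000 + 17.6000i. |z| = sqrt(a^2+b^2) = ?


|z| = sqrt(11.5^2 + 17.6^2) = sqrt(132.25 + 309.76) = sqrt(442.01) = 21.0240

|z| = 21.0240


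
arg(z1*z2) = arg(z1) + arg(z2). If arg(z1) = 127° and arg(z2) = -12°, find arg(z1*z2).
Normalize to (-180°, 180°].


arg(z1*z2) = 127° - 12° = 115°
Normalized to (-180°, 180°]: 115°

115°


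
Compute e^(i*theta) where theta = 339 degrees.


cos(339°) = 0.9336
sin(339°) = -0.3584

e^(i*339°) = 0.9336 - 0.3584i


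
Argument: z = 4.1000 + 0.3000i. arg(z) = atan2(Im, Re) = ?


Re = 4.1, Im = 0.3
arg = atan2(0.3, 4.1) = 4.1849 degrees

arg(z) = 4.1849 degrees


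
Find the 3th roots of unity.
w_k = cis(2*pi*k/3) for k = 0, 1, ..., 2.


The 3th roots of unity are cis(360k/3°) for k=0..2
Angle step = 360/3 = 120°
Primitive root: cis(120°)
Primitive root = -0.5000 + 0.8660i

3 roots at angles: 0°, 120°, 240°


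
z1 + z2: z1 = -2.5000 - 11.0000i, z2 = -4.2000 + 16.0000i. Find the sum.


Real: -2.5 - 4.2 = -6.7
Imag: -11 + 16 = 5

-6.7000 + 5.0000i


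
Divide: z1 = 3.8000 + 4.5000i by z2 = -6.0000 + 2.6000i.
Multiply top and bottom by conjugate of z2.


Conjugate of z2 = -6.0000 - 2.6000i
Numerator: (3.8000 + 4.5000i)(-6.0000 - 2.6000i) = -11.1000 - 36.8800i
Denominator: (-6)^2 + 2.6^2 = 42.76
Result = (-11.1000 - 36.8800i)/42.76

-0.2596 - 0.8625i


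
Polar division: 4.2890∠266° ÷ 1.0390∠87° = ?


r = 4.2890 / 1.0390 = 4.1280
theta = 266° - 87° = 179° = 179° (mod 360)

4.1280 cis(179°)


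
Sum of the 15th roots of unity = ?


The sum of all 15th roots of unity is 0.
Geometric series: (1 - w^15)/(1 - w) = (1-1)/(1-w) = 0 since w^15 = 1, w ≠ 1.
Alternatively: coefficient of z^14 in z^15 - 1 is 0.

0


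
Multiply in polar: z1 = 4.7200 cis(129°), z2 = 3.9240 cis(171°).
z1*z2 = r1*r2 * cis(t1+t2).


r = 4.7200 * 3.9240 = 18.5213
theta = 129° + 171° = 300° = 300° (mod 360)

18.5213 cis(300°)


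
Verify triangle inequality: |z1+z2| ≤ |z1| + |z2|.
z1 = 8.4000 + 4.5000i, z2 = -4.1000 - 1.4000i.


|z1| = sqrt(8.4^2 + 4.5^2) = sqrt(90.81) = 9.5294
|z2| = sqrt((-4.1)^2 + (-1.4)^2) = sqrt(18.77) = 4.3324
z1+z2 = 4.3000 + 3.1000i
|z1+z2| = sqrt(28.1) = 5.3009
|z1|+|z2| = 9.5294 + 4.3324 = 13.8618

|z1+z2| = 5.3009 ≤ |z1|+|z2| = 13.8618 (verified)


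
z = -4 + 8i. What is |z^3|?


|z| = sqrt(16+64) = sqrt(80) = 8.9443
|z^3| = |z|^3 = (sqrt(80))^3 = 80*sqrt(80)

|z^3| = 80*sqrt(80) ≈ 715.5418


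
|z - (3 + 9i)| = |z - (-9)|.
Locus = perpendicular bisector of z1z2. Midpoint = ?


Equal distances means the locus is the perpendicular bisector of z1 and z2.
Midpoint = ((3+(-9))/2, (9+0)/2) = (-3.0000, 4.5000)

Perpendicular bisector through (-3.0000, 4.5000)


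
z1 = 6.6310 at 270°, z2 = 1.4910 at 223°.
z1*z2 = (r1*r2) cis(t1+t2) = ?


r = 6.6310 * 1.4910 = 9.8868
theta = 270° + 223° = 493° = 133° (mod 360)

9.8868 cis(133°)


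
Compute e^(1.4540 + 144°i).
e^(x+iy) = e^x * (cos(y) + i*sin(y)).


e^1.4540 = 4.2802
cos(144°) = -0.80902
sin(144°) = 0.587785
Real = 4.2802*(-0.80902) = -3.4628
Imag = 4.2802*0.587785 = 2.5158

-3.4628 + 2.5158i


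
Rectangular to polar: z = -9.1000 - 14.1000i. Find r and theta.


r = sqrt(82.81+198.81) = sqrt(281.62) = 16.7815
theta = atan2(-14.1, -9.1) = -122.8378 degrees

r = 16.7815, theta = -122.8378 degrees


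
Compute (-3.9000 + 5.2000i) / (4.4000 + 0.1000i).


Conjugate of z2 = 4.4000 - 0.1000i
Numerator: (-3.9000 + 5.2000i)(4.4000 - 0.1000i) = -16.6400 + 23.2700i
Denominator: 4.4^2 + 0.1^2 = 19.37
Result = (-16.6400 + 23.2700i)/19.37

-0.8591 + 1.2013i


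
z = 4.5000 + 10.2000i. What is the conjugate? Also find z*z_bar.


z_bar = 4.5000 - 10.2000i
z*z_bar = 4.5^2 + 10.2^2 = 20.25 + 104.04 = 124.29

z_bar = 4.5000 - 10.2000i, z*z_bar = 124.29


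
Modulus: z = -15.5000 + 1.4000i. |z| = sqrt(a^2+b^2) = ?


|z| = sqrt((-15.5)^2 + 1.4^2) = sqrt(240.25 + 1.96) = sqrt(242.21) = 15.5631

|z| = 15.5631


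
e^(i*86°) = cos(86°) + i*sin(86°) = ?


cos(86°) = 0.0698
sin(86°) = 0.9976

e^(i*86°) = 0.0698 + 0.9976i


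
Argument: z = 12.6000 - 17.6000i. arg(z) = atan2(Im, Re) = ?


Re = 12.6, Im = -17.6
arg = atan2(-17.6, 12.6) = -54.4008 degrees

arg(z) = -54.4008 degrees


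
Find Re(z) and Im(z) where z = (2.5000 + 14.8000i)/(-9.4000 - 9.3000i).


Multiply by conjugate: (2.5000 + 14.8000i)(-9.4000 + 9.3000i) / ((-9.4)^2 + (-9.3)^2)
Numerator real = 2.5*(-9.4) + 14.8*(-9.3) = -161.14
Numerator imag = 14.8*(-9.4) - 2.5*(-9.3) = -115.87
Denominator = 174.85
Re(z) = -161.14/174.85 = -0.9216
Im(z) = -115.87/174.85 = -0.6627

Re(z) = -0.9216, Im(z) = -0.6627


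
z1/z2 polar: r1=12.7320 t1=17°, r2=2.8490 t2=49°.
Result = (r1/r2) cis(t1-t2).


r = 12.7320 / 2.8490 = 4.4689
theta = 17° - 49° = -32° = 328° (mod 360)

4.4689 cis(328°)


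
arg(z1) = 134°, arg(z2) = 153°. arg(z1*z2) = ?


arg(z1*z2) = 134° + 153° = 287°
Normalized to (-180°, 180°]: -73°

-73°


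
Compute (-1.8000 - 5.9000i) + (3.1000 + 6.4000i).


Real: -1.8 + 3.1 = 1.3
Imag: -5.9 + 6.4 = 0.5

1.3000 + 0.5000i


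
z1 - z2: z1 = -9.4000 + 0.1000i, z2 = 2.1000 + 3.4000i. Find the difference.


Real: -9.4 - 2.1 = -11.5
Imag: 0.1 - 3.4 = -3.3

-11.5000 - 3.3000i


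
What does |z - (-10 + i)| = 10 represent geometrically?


|z - z0| = r is a circle with center z0 and radius r.
Center = (-10, 1), radius = 10

Circle with center (-10, 1) and radius 10


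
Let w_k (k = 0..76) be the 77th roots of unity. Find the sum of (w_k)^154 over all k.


The roots are w_k = w^k with w = e^(2*pi*i/77), and (w^k)^154 = (w^154)^k.
So S = 1 + u + u^2 + ... + u^(76) with u = w^154.
154 = 2*77 + 0, so 154 is a multiple of 77 and u = (w^77)^2 = 1.
Every one of the 77 terms equals 1: S = 77

S = 77


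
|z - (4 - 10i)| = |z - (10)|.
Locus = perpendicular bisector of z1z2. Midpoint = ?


Equal distances means the locus is the perpendicular bisector of z1 and z2.
Midpoint = ((4+10)/2, (-10+0)/2) = (7.0000, -5.0000)

Perpendicular bisector through (7.0000, -5.0000)


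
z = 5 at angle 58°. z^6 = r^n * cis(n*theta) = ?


r^6 = 5^6 = 15625
n*theta = 6*58° = 348° = 348° (mod 360)
a = 15625*cos(348°) = 15283.5563
b = 15625*sin(348°) = -3248.6202

15625 cis(348°) = 15283.5563 - 3248.6202i


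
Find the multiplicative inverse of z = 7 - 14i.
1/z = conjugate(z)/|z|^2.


|z|^2 = 49+196 = 245
1/z = (7 + 14i)/245

1/z = 0.0286 + 0.0571i


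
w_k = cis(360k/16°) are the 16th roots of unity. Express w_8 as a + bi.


Angle = 360*8/16 = 180°
a = cos(180°) = -1.0000
b = sin(180°) = 0

-1.0000 + 0i


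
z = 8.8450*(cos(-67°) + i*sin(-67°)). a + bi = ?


a = 8.8450*cos(-67°) = 8.8450*0.39073 = 3.4560
b = 8.8450*sin(-67°) = 8.8450*(-0.920505) = -8.1419

3.4560 - 8.1419i


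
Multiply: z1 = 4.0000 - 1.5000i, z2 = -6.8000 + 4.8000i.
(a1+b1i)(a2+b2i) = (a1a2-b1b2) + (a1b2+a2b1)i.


Real = 4*(-6.8) - (-1.5)*4.8 = -27.2 - (-7.2) = -20
Imag = 4*4.8 - (6.8)*(-1.5) = 19.2 + 10.2 = 29.4

-20.0000 + 29.4000i


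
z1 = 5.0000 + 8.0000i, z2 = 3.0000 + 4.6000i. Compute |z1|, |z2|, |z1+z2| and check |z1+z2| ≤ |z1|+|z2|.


|z1| = sqrt(5^2 + 8^2) = sqrt(89) = 9.4340
|z2| = sqrt(3^2 + 4.6^2) = sqrt(30.16) = 5.4918
z1+z2 = 8.0000 + 12.6000i
|z1+z2| = sqrt(222.76) = 14.9251
|z1|+|z2| = 9.4340 + 5.4918 = 14.9258

|z1+z2| = 14.9251 ≤ |z1|+|z2| = 14.9258 (verified)


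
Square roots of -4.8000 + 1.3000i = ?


|z| = sqrt(23.04+1.69) = 4.9729
sqrt((|z|+a)/2) = sqrt((4.9729+(-4.8))/2) = sqrt(0.0865) = 0.2940
sqrt((|z|-a)/2) = sqrt((4.9729-(-4.8))/2) = sqrt(4.8865) = 2.2105

±(0.2940 + 2.2105i) i.e. 0.2940 + 2.2105i and -0.2940 - 2.2105i


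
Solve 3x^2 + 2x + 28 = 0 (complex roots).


disc = 2^2 - 4*3*28 = 4 - 336 = -332
sqrt(|disc|) = sqrt(332) = 18.2209
Real part = -2/(2*3) = -0.3333
Imag part = 18.2209/(2*3) = 3.0368

-0.3333 ± 3.0368i


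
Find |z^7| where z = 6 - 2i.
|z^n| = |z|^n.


|z| = sqrt(36+4) = sqrt(40) = 6.3246
|z^7| = |z|^7 = (sqrt(40))^7 = 40^3 * sqrt(40) = 64000*sqrt(40)

|z^7| = 64000*sqrt(40) ≈ 404771.5405


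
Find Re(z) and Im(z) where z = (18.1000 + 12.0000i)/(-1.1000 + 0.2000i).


Multiply by conjugate: (18.1000 + 12.0000i)(-1.1000 - 0.2000i) / ((-1.1)^2 + 0.2^2)
Numerator real = 18.1*(-1.1) + 12*0.2 = -17.51
Numerator imag = 12*(-1.1) - 18.1*0.2 = -16.82
Denominator = 1.25
Re(z) = -17.51/1.25 = -14.0080
Im(z) = -16.82/1.25 = -13.4560

Re(z) = -14.0080, Im(z) = -13.4560


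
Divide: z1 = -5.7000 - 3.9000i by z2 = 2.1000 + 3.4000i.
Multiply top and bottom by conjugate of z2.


Conjugate of z2 = 2.1000 - 3.4000i
Numerator: (-5.7000 - 3.9000i)(2.1000 - 3.4000i) = -25.2300 + 11.1900i
Denominator: 2.1^2 + 3.4^2 = 15.97
Result = (-25.2300 + 11.1900i)/15.97

-1.5798 + 0.7007i


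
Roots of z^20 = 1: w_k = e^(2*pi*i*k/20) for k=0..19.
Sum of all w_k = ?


The sum of all 20th roots of unity is 0.
Geometric series: (1 - w^20)/(1 - w) = (1-1)/(1-w) = 0 since w^20 = 1, w ≠ 1.
Alternatively: coefficient of z^19 in z^20 - 1 is 0.

0


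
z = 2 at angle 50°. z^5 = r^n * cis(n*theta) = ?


r^5 = 2^5 = 32
n*theta = 5*50° = 250° = 250° (mod 360)
a = 32*cos(250°) = -10.9446
b = 32*sin(250°) = -30.0702

32 cis(250°) = -10.9446 - 30.0702i


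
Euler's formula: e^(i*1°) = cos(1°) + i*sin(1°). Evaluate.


cos(1°) = 0.9998
sin(1°) = 0.0175

e^(i*1°) = 0.9998 + 0.0175i


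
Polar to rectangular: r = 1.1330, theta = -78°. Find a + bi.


a = 1.1330*cos(-78°) = 1.1330*0.2079 = 0.2356
b = 1.1330*sin(-78°) = 1.1330*(-0.9781) = -1.1082

0.2356 - 1.1082i


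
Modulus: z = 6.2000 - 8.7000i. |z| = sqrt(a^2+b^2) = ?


|z| = sqrt(6.2^2 + (-8.7)^2) = sqrt(38.44 + 75.69) = sqrt(114.13) = 10.6832

|z| = 10.6832


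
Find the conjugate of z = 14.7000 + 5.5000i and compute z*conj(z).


z_bar = 14.7000 - 5.5000i
z*z_bar = 14.7^2 + 5.5^2 = 216.09 + 30.25 = 246.34

z_bar = 14.7000 - 5.5000i, z*z_bar = 246.34


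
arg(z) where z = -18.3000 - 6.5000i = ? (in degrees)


Re = -18.3, Im = -6.5
arg = atan2(-6.5, -18.3) = -160.4454 degrees

arg(z) = -160.4454 degrees


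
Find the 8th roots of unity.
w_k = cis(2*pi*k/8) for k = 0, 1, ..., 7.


The 8th roots of unity are cis(360k/8°) for k=0..7
Angle step = 360/8 = 45°
Primitive root: cis(45°)
Primitive root = 0.7071 + 0.7071i

8 roots at angles: 0°, 45°, 90°, 135°, 180°, 225°, 270°, 315°


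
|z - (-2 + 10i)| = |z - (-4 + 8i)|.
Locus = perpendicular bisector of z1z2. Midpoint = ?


Equal distances means the locus is the perpendicular bisector of z1 and z2.
Midpoint = ((-2+(-4))/2, (10+8)/2) = (-3.0000, 9.0000)

Perpendicular bisector through (-3.0000, 9.0000)


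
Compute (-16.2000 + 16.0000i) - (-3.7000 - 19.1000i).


Real: -16.2 + 3.7 = -12.5
Imag: 16 + 19.1 = 35.1

-12.5000 + 35.1000i


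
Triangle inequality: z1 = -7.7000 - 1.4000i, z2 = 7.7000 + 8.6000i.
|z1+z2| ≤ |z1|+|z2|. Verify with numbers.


|z1| = sqrt((-7.7)^2 + (-1.4)^2) = sqrt(61.25) = 7.8262
|z2| = sqrt(7.7^2 + 8.6^2) = sqrt(133.25) = 11.5434
z1+z2 = 7.2000i
|z1+z2| = sqrt(51.84) = 7.2000
|z1|+|z2| = 7.8262 + 11.5434 = 19.3696

|z1+z2| = 7.2000 ≤ |z1|+|z2| = 19.3696 (verified)


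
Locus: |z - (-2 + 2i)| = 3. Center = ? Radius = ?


|z - z0| = r is a circle with center z0 and radius r.
Center = (-2, 2), radius = 3

Circle with center (-2, 2) and radius 3


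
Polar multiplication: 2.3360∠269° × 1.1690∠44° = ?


r = 2.3360 * 1.1690 = 2.7308
theta = 269° + 44° = 313° = 313° (mod 360)

2.7308 cis(313°)


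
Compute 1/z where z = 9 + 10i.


|z|^2 = 81+100 = 181
1/z = (9 - 10i)/181

1/z = 0.0497 - 0.0552i


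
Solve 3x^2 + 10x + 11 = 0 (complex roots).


disc = 10^2 - 4*3*11 = 100 - 132 = -32
sqrt(|disc|) = sqrt(32) = 5.6569
Real part = -10/(2*3) = -1.6667
Imag part = 5.6569/(2*3) = 0.9428

-1.6667 ± 0.9428i


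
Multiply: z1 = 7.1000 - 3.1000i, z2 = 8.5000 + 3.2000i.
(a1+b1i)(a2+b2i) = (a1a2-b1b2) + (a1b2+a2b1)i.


Real = 7.1*8.5 - (-3.1)*3.2 = 60.35 - (-9.92) = 70.27
Imag = 7.1*3.2 + 8.5*(-3.1) = 22.72 - (26.35) = -3.63

70.2700 - 3.6300i


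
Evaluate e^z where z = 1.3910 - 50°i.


e^1.3910 = 4.0189
cos(-50°) = 0.6428
sin(-50°) = -0.76604
Real = 4.0189*0.6428 = 2.5833
Imag = 4.0189*(-0.76604) = -3.0786

2.5833 - 3.0786i


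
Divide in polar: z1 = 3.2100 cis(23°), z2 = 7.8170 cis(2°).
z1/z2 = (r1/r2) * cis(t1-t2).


r = 3.2100 / 7.8170 = 0.4106
theta = 23° - 2° = 21° = 21° (mod 360)

0.4106 cis(21°)


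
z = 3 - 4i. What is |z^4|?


|z| = sqrt(9+16) = sqrt(25) = 5
|z^4| = |z|^4 = 5^4 = 625

|z^4| = 625


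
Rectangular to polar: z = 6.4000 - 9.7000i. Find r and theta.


r = sqrt(40.96+94.09) = sqrt(135.05) = 11.6211
theta = atan2(-9.7, 6.4) = -56.5834 degrees

r = 11.6211, theta = -56.5834 degrees


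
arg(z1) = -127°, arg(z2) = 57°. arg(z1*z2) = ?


arg(z1*z2) = -127° + 57° = -70°
Normalized to (-180°, 180°]: -70°

-70°


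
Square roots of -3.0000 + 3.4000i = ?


|z| = sqrt(9+11.56) = 4.5343
sqrt((|z|+a)/2) = sqrt((4.5343+(-3))/2) = sqrt(0.7672) = 0.8759
sqrt((|z|-a)/2) = sqrt((4.5343-(-3))/2) = sqrt(3.7672) = 1.9409

±(0.8759 + 1.9409i) i.e. 0.8759 + 1.9409i and -0.8759 - 1.9409i


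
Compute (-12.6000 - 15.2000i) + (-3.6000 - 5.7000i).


Real: -12.6 - 3.6 = -16.2
Imag: -15.2 - 5.7 = -20.9

-16.2000 - 20.9000i


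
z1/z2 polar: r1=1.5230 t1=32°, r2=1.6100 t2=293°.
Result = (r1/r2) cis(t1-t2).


r = 1.5230 / 1.6100 = 0.9460
theta = 32° - 293° = -261° = 99° (mod 360)

0.9460 cis(99°)


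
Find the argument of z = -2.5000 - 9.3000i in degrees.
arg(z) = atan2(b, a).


Re = -2.5, Im = -9.3
arg = atan2(-9.3, -2.5) = -105.0464 degrees

arg(z) = -105.0464 degrees


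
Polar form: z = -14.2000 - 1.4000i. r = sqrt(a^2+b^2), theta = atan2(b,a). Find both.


r = sqrt(201.64+1.96) = sqrt(203.6) = 14.2688
theta = atan2(-1.4, -14.2) = -174.3693 degrees

r = 14.2688, theta = -174.3693 degrees
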